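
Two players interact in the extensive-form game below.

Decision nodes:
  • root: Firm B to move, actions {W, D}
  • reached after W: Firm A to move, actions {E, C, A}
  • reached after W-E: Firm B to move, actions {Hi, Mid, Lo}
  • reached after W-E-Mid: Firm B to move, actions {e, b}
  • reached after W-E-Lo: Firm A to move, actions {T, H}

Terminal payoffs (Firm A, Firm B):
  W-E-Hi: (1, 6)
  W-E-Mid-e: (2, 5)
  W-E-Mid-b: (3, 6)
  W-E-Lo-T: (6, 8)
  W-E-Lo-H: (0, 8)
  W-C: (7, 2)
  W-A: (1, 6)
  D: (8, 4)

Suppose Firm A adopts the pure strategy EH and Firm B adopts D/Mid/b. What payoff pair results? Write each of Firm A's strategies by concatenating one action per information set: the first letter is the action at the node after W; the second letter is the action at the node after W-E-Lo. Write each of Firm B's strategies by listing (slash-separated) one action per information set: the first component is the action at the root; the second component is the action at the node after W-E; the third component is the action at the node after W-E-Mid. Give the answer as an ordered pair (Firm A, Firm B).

(8, 4)

Trace the play path from the root:
  Firm B plays D
→ terminal payoff (8, 4).
(Firm A's choice at the node after W is never reached on this path, so it doesn't affect the outcome.)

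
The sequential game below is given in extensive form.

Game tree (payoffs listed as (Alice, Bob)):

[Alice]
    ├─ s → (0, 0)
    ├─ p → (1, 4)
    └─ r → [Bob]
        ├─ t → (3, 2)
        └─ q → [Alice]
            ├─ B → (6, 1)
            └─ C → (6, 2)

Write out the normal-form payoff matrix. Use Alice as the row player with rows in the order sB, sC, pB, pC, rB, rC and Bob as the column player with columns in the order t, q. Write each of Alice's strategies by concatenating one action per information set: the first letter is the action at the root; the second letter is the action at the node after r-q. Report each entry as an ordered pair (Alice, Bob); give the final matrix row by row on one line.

            t        q
  sB    (0,0)    (0,0)
  sC    (0,0)    (0,0)
  pB    (1,4)    (1,4)
  pC    (1,4)    (1,4)
  rB    (3,2)    (6,1)
  rC    (3,2)    (6,2)

sB: (0,0) (0,0) | sC: (0,0) (0,0) | pB: (1,4) (1,4) | pC: (1,4) (1,4) | rB: (3,2) (6,1) | rC: (3,2) (6,2)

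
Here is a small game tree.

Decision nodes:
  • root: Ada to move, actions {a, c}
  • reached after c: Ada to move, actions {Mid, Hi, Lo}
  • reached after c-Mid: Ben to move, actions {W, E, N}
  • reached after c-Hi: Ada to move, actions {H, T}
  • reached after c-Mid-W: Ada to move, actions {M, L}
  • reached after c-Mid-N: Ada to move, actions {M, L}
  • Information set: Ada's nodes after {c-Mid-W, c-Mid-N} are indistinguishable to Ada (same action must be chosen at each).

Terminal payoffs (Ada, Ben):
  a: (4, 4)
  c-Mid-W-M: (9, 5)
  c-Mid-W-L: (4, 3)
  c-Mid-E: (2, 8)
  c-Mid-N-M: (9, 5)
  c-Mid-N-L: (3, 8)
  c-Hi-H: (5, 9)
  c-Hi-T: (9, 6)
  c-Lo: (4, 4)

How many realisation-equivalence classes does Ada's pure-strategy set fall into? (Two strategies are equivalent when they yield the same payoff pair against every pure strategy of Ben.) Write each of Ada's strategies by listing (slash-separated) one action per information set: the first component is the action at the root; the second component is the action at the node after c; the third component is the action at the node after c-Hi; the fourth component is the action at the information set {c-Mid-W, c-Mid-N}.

5

Ada has 24 pure strategies: a/Mid/H/M, a/Mid/H/L, a/Mid/T/M, a/Mid/T/L, a/Hi/H/M, a/Hi/H/L, a/Hi/T/M, a/Hi/T/L, a/Lo/H/M, a/Lo/H/L, a/Lo/T/M, a/Lo/T/L, c/Mid/H/M, c/Mid/H/L, c/Mid/T/M, c/Mid/T/L, c/Hi/H/M, c/Hi/H/L, c/Hi/T/M, c/Hi/T/L, c/Lo/H/M, c/Lo/H/L, c/Lo/T/M, c/Lo/T/L. Columns: W, E, N.
{a/Mid/H/M, a/Mid/H/L, a/Mid/T/M, a/Mid/T/L, a/Hi/H/M, a/Hi/H/L, a/Hi/T/M, a/Hi/T/L, a/Lo/H/M, a/Lo/H/L, a/Lo/T/M, a/Lo/T/L, c/Lo/H/M, c/Lo/H/L, c/Lo/T/M, c/Lo/T/L} → row (4,4) (4,4) (4,4)
{c/Mid/H/M, c/Mid/T/M} → row (9,5) (2,8) (9,5)
{c/Mid/H/L, c/Mid/T/L} → row (4,3) (2,8) (3,8)
{c/Hi/H/M, c/Hi/H/L} → row (5,9) (5,9) (5,9)
{c/Hi/T/M, c/Hi/T/L} → row (9,6) (9,6) (9,6)
That's 5 distinct rows out of 24 strategies.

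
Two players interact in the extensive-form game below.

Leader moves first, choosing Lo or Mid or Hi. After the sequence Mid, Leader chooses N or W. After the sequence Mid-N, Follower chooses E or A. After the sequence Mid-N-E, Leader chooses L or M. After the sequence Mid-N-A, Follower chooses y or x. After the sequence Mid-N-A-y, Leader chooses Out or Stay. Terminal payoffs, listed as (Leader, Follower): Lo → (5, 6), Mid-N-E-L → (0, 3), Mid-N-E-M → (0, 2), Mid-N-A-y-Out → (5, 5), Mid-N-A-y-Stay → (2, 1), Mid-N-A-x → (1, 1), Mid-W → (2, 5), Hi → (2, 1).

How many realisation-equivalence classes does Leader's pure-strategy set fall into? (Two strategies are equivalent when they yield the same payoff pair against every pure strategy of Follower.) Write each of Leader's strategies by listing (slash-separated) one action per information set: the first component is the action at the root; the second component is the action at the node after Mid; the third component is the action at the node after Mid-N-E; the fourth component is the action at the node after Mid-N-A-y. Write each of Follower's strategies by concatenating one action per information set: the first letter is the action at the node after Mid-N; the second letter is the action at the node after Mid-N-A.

Leader has 24 pure strategies: Lo/N/L/Out, Lo/N/L/Stay, Lo/N/M/Out, Lo/N/M/Stay, Lo/W/L/Out, Lo/W/L/Stay, Lo/W/M/Out, Lo/W/M/Stay, Mid/N/L/Out, Mid/N/L/Stay, Mid/N/M/Out, Mid/N/M/Stay, Mid/W/L/Out, Mid/W/L/Stay, Mid/W/M/Out, Mid/W/M/Stay, Hi/N/L/Out, Hi/N/L/Stay, Hi/N/M/Out, Hi/N/M/Stay, Hi/W/L/Out, Hi/W/L/Stay, Hi/W/M/Out, Hi/W/M/Stay. Columns: Ey, Ex, Ay, Ax.
{Lo/N/L/Out, Lo/N/L/Stay, Lo/N/M/Out, Lo/N/M/Stay, Lo/W/L/Out, Lo/W/L/Stay, Lo/W/M/Out, Lo/W/M/Stay} → row (5,6) (5,6) (5,6) (5,6)
{Mid/N/L/Out} → row (0,3) (0,3) (5,5) (1,1)
{Mid/N/L/Stay} → row (0,3) (0,3) (2,1) (1,1)
{Mid/N/M/Out} → row (0,2) (0,2) (5,5) (1,1)
{Mid/N/M/Stay} → row (0,2) (0,2) (2,1) (1,1)
{Mid/W/L/Out, Mid/W/L/Stay, Mid/W/M/Out, Mid/W/M/Stay} → row (2,5) (2,5) (2,5) (2,5)
{Hi/N/L/Out, Hi/N/L/Stay, Hi/N/M/Out, Hi/N/M/Stay, Hi/W/L/Out, Hi/W/L/Stay, Hi/W/M/Out, Hi/W/M/Stay} → row (2,1) (2,1) (2,1) (2,1)
That's 7 distinct rows out of 24 strategies.

7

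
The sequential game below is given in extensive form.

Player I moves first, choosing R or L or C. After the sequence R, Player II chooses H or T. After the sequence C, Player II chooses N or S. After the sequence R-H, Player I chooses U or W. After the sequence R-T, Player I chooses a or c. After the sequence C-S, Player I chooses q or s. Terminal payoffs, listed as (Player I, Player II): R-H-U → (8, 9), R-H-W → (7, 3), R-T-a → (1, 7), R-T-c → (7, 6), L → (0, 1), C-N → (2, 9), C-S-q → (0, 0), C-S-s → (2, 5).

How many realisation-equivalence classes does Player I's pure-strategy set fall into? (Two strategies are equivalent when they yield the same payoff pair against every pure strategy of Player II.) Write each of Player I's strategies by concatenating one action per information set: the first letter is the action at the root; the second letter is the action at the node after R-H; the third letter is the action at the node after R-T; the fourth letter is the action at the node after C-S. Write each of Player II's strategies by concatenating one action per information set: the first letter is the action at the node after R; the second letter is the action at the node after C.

Player I has 24 pure strategies: RUaq, RUas, RUcq, RUcs, RWaq, RWas, RWcq, RWcs, LUaq, LUas, LUcq, LUcs, LWaq, LWas, LWcq, LWcs, CUaq, CUas, CUcq, CUcs, CWaq, CWas, CWcq, CWcs. Columns: HN, HS, TN, TS.
{RUaq, RUas} → row (8,9) (8,9) (1,7) (1,7)
{RUcq, RUcs} → row (8,9) (8,9) (7,6) (7,6)
{RWaq, RWas} → row (7,3) (7,3) (1,7) (1,7)
{RWcq, RWcs} → row (7,3) (7,3) (7,6) (7,6)
{LUaq, LUas, LUcq, LUcs, LWaq, LWas, LWcq, LWcs} → row (0,1) (0,1) (0,1) (0,1)
{CUaq, CUcq, CWaq, CWcq} → row (2,9) (0,0) (2,9) (0,0)
{CUas, CUcs, CWas, CWcs} → row (2,9) (2,5) (2,9) (2,5)
That's 7 distinct rows out of 24 strategies.

7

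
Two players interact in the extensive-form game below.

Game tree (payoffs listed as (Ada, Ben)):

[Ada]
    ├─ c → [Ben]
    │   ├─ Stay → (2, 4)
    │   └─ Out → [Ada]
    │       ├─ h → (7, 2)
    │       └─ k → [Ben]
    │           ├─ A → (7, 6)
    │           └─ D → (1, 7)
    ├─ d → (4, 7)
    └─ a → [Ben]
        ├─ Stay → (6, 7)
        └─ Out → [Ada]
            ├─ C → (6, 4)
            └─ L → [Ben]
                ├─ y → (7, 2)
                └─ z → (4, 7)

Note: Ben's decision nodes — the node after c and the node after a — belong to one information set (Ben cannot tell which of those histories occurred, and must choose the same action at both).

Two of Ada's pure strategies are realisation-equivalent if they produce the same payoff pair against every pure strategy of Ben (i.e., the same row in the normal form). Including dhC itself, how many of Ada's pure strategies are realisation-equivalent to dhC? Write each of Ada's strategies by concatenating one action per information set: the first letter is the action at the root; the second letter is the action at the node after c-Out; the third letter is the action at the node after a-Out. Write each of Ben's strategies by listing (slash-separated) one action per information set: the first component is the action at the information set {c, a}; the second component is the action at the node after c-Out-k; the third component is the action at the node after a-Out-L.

Row for dhC (columns Stay/A/y, Stay/A/z, Stay/D/y, Stay/D/z, Out/A/y, Out/A/z, Out/D/y, Out/D/z): (4,7) (4,7) (4,7) (4,7) (4,7) (4,7) (4,7) (4,7).
Under dhC, Ada's choice at the node after c-Out and at the node after a-Out can never be reached regardless of what Ben does, so varying those choices leaves every outcome unchanged.
Holding the reachable choices fixed and varying the unreachable ones freely already gives 2 × 2 = 4 equivalent strategies.
No other strategy reproduces this row, so those 4 are the full class: dhC, dhL, dkC, dkL.

4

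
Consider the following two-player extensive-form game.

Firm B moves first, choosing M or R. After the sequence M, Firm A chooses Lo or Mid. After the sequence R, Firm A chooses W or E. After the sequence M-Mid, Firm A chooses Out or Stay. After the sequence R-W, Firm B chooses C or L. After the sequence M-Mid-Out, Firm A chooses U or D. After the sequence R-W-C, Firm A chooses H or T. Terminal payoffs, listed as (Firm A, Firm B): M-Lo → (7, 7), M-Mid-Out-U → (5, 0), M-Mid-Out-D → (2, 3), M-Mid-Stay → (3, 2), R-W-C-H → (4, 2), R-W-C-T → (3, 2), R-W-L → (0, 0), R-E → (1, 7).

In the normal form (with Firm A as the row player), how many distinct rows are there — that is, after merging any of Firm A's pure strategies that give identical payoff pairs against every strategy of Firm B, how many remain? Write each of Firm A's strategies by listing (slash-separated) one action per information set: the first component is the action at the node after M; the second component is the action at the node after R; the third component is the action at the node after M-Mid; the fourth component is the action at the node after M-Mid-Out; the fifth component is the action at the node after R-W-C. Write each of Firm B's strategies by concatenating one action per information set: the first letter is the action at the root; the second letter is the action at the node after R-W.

12

Firm A has 32 pure strategies: Lo/W/Out/U/H, Lo/W/Out/U/T, Lo/W/Out/D/H, Lo/W/Out/D/T, Lo/W/Stay/U/H, Lo/W/Stay/U/T, Lo/W/Stay/D/H, Lo/W/Stay/D/T, Lo/E/Out/U/H, Lo/E/Out/U/T, Lo/E/Out/D/H, Lo/E/Out/D/T, Lo/E/Stay/U/H, Lo/E/Stay/U/T, Lo/E/Stay/D/H, Lo/E/Stay/D/T, Mid/W/Out/U/H, Mid/W/Out/U/T, Mid/W/Out/D/H, Mid/W/Out/D/T, Mid/W/Stay/U/H, Mid/W/Stay/U/T, Mid/W/Stay/D/H, Mid/W/Stay/D/T, Mid/E/Out/U/H, Mid/E/Out/U/T, Mid/E/Out/D/H, Mid/E/Out/D/T, Mid/E/Stay/U/H, Mid/E/Stay/U/T, Mid/E/Stay/D/H, Mid/E/Stay/D/T. Columns: MC, ML, RC, RL.
{Lo/W/Out/U/H, Lo/W/Out/D/H, Lo/W/Stay/U/H, Lo/W/Stay/D/H} → row (7,7) (7,7) (4,2) (0,0)
{Lo/W/Out/U/T, Lo/W/Out/D/T, Lo/W/Stay/U/T, Lo/W/Stay/D/T} → row (7,7) (7,7) (3,2) (0,0)
{Lo/E/Out/U/H, Lo/E/Out/U/T, Lo/E/Out/D/H, Lo/E/Out/D/T, Lo/E/Stay/U/H, Lo/E/Stay/U/T, Lo/E/Stay/D/H, Lo/E/Stay/D/T} → row (7,7) (7,7) (1,7) (1,7)
{Mid/W/Out/U/H} → row (5,0) (5,0) (4,2) (0,0)
{Mid/W/Out/U/T} → row (5,0) (5,0) (3,2) (0,0)
{Mid/W/Out/D/H} → row (2,3) (2,3) (4,2) (0,0)
{Mid/W/Out/D/T} → row (2,3) (2,3) (3,2) (0,0)
{Mid/W/Stay/U/H, Mid/W/Stay/D/H} → row (3,2) (3,2) (4,2) (0,0)
{Mid/W/Stay/U/T, Mid/W/Stay/D/T} → row (3,2) (3,2) (3,2) (0,0)
{Mid/E/Out/U/H, Mid/E/Out/U/T} → row (5,0) (5,0) (1,7) (1,7)
{Mid/E/Out/D/H, Mid/E/Out/D/T} → row (2,3) (2,3) (1,7) (1,7)
{Mid/E/Stay/U/H, Mid/E/Stay/U/T, Mid/E/Stay/D/H, Mid/E/Stay/D/T} → row (3,2) (3,2) (1,7) (1,7)
That's 12 distinct rows out of 32 strategies.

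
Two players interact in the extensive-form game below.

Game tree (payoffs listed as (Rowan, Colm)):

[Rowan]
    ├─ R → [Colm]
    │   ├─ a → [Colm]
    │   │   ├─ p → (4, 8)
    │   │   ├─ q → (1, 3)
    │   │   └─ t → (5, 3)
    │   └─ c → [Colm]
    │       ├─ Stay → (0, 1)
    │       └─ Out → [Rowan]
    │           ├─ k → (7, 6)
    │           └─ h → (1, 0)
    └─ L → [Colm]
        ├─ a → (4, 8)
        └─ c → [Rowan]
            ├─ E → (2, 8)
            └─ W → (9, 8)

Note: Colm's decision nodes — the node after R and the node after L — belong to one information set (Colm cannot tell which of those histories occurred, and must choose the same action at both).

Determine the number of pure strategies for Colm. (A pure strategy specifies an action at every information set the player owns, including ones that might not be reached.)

12

Colm owns the information set {R, L} with actions {a, c} — two choices.
Colm owns the node after R-a with actions {p, q, t} — three choices.
Colm owns the node after R-c with actions {Stay, Out} — two choices.
A pure strategy fixes one action at each information set independently, so the count is the product 2 × 3 × 2 = 12.
(For reference, Rowan has 8 pure strategies, giving a 12×8 normal-form matrix.)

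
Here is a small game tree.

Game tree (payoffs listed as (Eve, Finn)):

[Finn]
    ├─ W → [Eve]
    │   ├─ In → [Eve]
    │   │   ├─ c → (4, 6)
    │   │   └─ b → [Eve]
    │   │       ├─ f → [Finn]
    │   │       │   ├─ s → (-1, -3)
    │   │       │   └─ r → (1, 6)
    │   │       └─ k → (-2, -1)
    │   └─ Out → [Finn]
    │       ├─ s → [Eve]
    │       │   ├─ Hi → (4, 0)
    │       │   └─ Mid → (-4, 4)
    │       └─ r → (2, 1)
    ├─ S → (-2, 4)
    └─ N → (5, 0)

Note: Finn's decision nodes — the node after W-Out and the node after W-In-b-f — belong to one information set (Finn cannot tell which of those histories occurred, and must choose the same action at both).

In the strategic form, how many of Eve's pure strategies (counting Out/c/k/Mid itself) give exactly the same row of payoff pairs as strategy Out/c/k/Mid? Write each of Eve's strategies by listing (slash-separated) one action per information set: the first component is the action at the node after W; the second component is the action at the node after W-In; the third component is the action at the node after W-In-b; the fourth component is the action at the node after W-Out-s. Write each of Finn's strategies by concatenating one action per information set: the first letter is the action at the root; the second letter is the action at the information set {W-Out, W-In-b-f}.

4

Row for Out/c/k/Mid (columns Ws, Wr, Ss, Sr, Ns, Nr): (-4,4) (2,1) (-2,4) (-2,4) (5,0) (5,0).
Under Out/c/k/Mid, Eve's choice at the node after W-In and at the node after W-In-b can never be reached regardless of what Finn does, so varying those choices leaves every outcome unchanged.
Holding the reachable choices fixed and varying the unreachable ones freely already gives 2 × 2 = 4 equivalent strategies.
No other strategy reproduces this row, so those 4 are the full class: Out/c/f/Mid, Out/c/k/Mid, Out/b/f/Mid, Out/b/k/Mid.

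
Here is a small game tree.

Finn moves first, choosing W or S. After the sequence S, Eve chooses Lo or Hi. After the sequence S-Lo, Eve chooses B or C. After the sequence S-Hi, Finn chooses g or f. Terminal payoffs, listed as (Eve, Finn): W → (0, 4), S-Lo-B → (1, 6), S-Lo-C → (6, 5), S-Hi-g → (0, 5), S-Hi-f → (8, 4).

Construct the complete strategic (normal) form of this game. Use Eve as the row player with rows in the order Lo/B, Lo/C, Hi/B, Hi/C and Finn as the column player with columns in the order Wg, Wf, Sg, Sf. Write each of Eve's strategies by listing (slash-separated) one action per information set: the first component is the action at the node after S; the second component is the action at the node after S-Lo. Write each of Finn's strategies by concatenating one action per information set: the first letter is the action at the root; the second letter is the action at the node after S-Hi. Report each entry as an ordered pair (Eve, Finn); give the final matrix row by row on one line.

Lo/B: (0,4) (0,4) (1,6) (1,6) | Lo/C: (0,4) (0,4) (6,5) (6,5) | Hi/B: (0,4) (0,4) (0,5) (8,4) | Hi/C: (0,4) (0,4) (0,5) (8,4)

           Wg       Wf       Sg       Sf
Lo/B    (0,4)    (0,4)    (1,6)    (1,6)
Lo/C    (0,4)    (0,4)    (6,5)    (6,5)
Hi/B    (0,4)    (0,4)    (0,5)    (8,4)
Hi/C    (0,4)    (0,4)    (0,5)    (8,4)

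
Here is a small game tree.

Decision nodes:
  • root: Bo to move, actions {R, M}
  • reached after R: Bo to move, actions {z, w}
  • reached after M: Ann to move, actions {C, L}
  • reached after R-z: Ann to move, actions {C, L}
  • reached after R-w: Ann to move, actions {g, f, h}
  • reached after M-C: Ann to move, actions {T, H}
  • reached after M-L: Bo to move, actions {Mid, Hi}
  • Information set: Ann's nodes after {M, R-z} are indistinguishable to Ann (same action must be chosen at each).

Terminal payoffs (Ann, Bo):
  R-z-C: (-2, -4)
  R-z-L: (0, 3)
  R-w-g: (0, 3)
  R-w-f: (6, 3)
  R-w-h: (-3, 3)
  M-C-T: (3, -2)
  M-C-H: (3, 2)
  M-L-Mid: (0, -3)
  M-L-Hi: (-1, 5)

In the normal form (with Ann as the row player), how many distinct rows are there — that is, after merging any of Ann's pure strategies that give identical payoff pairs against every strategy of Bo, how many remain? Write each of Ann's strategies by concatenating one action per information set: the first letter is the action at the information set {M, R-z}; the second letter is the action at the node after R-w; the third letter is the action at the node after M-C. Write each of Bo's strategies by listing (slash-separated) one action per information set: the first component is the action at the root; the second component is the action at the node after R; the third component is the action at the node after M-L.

9

Ann has 12 pure strategies: CgT, CgH, CfT, CfH, ChT, ChH, LgT, LgH, LfT, LfH, LhT, LhH. Columns: R/z/Mid, R/z/Hi, R/w/Mid, R/w/Hi, M/z/Mid, M/z/Hi, M/w/Mid, M/w/Hi.
{CgT} → row (-2,-4) (-2,-4) (0,3) (0,3) (3,-2) (3,-2) (3,-2) (3,-2)
{CgH} → row (-2,-4) (-2,-4) (0,3) (0,3) (3,2) (3,2) (3,2) (3,2)
{CfT} → row (-2,-4) (-2,-4) (6,3) (6,3) (3,-2) (3,-2) (3,-2) (3,-2)
{CfH} → row (-2,-4) (-2,-4) (6,3) (6,3) (3,2) (3,2) (3,2) (3,2)
{ChT} → row (-2,-4) (-2,-4) (-3,3) (-3,3) (3,-2) (3,-2) (3,-2) (3,-2)
{ChH} → row (-2,-4) (-2,-4) (-3,3) (-3,3) (3,2) (3,2) (3,2) (3,2)
{LgT, LgH} → row (0,3) (0,3) (0,3) (0,3) (0,-3) (-1,5) (0,-3) (-1,5)
{LfT, LfH} → row (0,3) (0,3) (6,3) (6,3) (0,-3) (-1,5) (0,-3) (-1,5)
{LhT, LhH} → row (0,3) (0,3) (-3,3) (-3,3) (0,-3) (-1,5) (0,-3) (-1,5)
That's 9 distinct rows out of 12 strategies.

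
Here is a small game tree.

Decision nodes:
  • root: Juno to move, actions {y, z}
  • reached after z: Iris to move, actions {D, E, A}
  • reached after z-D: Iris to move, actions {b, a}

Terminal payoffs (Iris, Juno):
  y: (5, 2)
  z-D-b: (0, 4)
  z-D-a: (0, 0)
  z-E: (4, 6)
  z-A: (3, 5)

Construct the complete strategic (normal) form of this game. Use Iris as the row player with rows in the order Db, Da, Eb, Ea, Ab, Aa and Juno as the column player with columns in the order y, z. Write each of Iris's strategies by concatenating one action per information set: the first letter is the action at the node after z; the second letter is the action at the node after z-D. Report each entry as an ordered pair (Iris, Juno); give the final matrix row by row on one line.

            y        z
  Db    (5,2)    (0,4)
  Da    (5,2)    (0,0)
  Eb    (5,2)    (4,6)
  Ea    (5,2)    (4,6)
  Ab    (5,2)    (3,5)
  Aa    (5,2)    (3,5)

Db: (5,2) (0,4) | Da: (5,2) (0,0) | Eb: (5,2) (4,6) | Ea: (5,2) (4,6) | Ab: (5,2) (3,5) | Aa: (5,2) (3,5)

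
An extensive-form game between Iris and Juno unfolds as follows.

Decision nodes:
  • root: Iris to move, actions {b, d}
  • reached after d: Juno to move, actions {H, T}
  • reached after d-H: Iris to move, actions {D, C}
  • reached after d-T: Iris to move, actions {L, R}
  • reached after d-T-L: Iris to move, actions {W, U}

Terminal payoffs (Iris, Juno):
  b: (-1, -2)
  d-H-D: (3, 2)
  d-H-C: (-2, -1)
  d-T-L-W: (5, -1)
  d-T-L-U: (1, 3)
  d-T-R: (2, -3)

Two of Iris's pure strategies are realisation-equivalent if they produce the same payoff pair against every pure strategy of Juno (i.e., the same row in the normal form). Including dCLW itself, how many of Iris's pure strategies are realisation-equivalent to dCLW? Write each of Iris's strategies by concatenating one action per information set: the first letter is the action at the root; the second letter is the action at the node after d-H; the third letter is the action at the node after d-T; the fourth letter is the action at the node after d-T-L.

1

Row for dCLW (columns H, T): (-2,-1) (5,-1).
Every one of Iris's information sets is on the play path for some reply by Juno when Iris follows dCLW.
Changing the action at any of them therefore changes at least one column, so only dCLW itself gives this row.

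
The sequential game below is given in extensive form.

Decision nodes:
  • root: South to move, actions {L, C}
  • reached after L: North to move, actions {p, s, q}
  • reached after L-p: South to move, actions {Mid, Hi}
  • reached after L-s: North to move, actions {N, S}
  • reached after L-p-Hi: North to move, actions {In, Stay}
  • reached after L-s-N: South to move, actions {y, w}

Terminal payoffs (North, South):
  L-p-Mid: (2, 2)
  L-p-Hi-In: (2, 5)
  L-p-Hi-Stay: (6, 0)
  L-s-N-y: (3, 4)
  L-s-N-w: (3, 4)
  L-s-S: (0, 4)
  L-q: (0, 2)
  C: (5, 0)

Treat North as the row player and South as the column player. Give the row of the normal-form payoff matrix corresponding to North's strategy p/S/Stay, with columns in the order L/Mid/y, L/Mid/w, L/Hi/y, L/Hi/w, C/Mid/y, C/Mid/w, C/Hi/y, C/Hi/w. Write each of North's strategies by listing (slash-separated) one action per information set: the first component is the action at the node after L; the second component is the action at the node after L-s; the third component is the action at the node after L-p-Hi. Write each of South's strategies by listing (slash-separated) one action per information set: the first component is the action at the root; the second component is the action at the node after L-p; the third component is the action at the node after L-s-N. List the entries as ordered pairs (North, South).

vs L/Mid/y: South plays L → North plays p at [L] → South plays Mid at [L-p] → (2, 2)
vs L/Mid/w: South plays L → North plays p at [L] → South plays Mid at [L-p] → (2, 2)
vs L/Hi/y: South plays L → North plays p at [L] → South plays Hi at [L-p] → North plays Stay at [L-p-Hi] → (6, 0)
vs L/Hi/w: South plays L → North plays p at [L] → South plays Hi at [L-p] → North plays Stay at [L-p-Hi] → (6, 0)
vs C/Mid/y: South plays C → (5, 0)
vs C/Mid/w: South plays C → (5, 0)
vs C/Hi/y: South plays C → (5, 0)
vs C/Hi/w: South plays C → (5, 0)

(2,2) (2,2) (6,0) (6,0) (5,0) (5,0) (5,0) (5,0)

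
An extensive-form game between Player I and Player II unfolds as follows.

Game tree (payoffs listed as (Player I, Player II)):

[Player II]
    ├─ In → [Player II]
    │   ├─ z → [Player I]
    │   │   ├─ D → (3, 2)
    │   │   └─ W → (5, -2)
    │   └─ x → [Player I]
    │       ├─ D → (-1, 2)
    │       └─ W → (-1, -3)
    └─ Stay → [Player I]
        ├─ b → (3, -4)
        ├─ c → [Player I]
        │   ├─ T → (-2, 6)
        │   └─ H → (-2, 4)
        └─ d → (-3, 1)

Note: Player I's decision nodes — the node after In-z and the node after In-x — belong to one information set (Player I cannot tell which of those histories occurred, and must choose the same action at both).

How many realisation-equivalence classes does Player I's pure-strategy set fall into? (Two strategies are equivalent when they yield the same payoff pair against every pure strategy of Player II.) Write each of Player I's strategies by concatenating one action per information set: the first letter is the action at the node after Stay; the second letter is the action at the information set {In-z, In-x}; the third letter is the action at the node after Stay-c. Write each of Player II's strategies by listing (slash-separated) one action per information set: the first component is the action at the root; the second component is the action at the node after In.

Player I has 12 pure strategies: bDT, bDH, bWT, bWH, cDT, cDH, cWT, cWH, dDT, dDH, dWT, dWH. Columns: In/z, In/x, Stay/z, Stay/x.
{bDT, bDH} → row (3,2) (-1,2) (3,-4) (3,-4)
{bWT, bWH} → row (5,-2) (-1,-3) (3,-4) (3,-4)
{cDT} → row (3,2) (-1,2) (-2,6) (-2,6)
{cDH} → row (3,2) (-1,2) (-2,4) (-2,4)
{cWT} → row (5,-2) (-1,-3) (-2,6) (-2,6)
{cWH} → row (5,-2) (-1,-3) (-2,4) (-2,4)
{dDT, dDH} → row (3,2) (-1,2) (-3,1) (-3,1)
{dWT, dWH} → row (5,-2) (-1,-3) (-3,1) (-3,1)
That's 8 distinct rows out of 12 strategies.

8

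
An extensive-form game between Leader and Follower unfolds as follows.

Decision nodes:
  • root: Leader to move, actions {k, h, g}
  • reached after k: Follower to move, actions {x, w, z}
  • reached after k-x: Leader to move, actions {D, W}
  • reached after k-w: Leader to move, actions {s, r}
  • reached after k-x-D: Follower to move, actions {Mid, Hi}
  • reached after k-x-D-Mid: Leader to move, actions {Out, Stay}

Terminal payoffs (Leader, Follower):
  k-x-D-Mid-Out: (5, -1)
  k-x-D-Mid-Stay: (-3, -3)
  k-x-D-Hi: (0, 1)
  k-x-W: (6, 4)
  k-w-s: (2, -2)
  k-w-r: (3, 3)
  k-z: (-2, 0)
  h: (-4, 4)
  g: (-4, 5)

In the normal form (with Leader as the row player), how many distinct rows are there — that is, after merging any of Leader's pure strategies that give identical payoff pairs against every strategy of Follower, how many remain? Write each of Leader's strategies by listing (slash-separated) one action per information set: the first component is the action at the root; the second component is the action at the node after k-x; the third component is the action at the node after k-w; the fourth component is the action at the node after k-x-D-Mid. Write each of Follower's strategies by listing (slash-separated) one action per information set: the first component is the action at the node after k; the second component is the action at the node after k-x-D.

Leader has 24 pure strategies: k/D/s/Out, k/D/s/Stay, k/D/r/Out, k/D/r/Stay, k/W/s/Out, k/W/s/Stay, k/W/r/Out, k/W/r/Stay, h/D/s/Out, h/D/s/Stay, h/D/r/Out, h/D/r/Stay, h/W/s/Out, h/W/s/Stay, h/W/r/Out, h/W/r/Stay, g/D/s/Out, g/D/s/Stay, g/D/r/Out, g/D/r/Stay, g/W/s/Out, g/W/s/Stay, g/W/r/Out, g/W/r/Stay. Columns: x/Mid, x/Hi, w/Mid, w/Hi, z/Mid, z/Hi.
{k/D/s/Out} → row (5,-1) (0,1) (2,-2) (2,-2) (-2,0) (-2,0)
{k/D/s/Stay} → row (-3,-3) (0,1) (2,-2) (2,-2) (-2,0) (-2,0)
{k/D/r/Out} → row (5,-1) (0,1) (3,3) (3,3) (-2,0) (-2,0)
{k/D/r/Stay} → row (-3,-3) (0,1) (3,3) (3,3) (-2,0) (-2,0)
{k/W/s/Out, k/W/s/Stay} → row (6,4) (6,4) (2,-2) (2,-2) (-2,0) (-2,0)
{k/W/r/Out, k/W/r/Stay} → row (6,4) (6,4) (3,3) (3,3) (-2,0) (-2,0)
{h/D/s/Out, h/D/s/Stay, h/D/r/Out, h/D/r/Stay, h/W/s/Out, h/W/s/Stay, h/W/r/Out, h/W/r/Stay} → row (-4,4) (-4,4) (-4,4) (-4,4) (-4,4) (-4,4)
{g/D/s/Out, g/D/s/Stay, g/D/r/Out, g/D/r/Stay, g/W/s/Out, g/W/s/Stay, g/W/r/Out, g/W/r/Stay} → row (-4,5) (-4,5) (-4,5) (-4,5) (-4,5) (-4,5)
That's 8 distinct rows out of 24 strategies.

8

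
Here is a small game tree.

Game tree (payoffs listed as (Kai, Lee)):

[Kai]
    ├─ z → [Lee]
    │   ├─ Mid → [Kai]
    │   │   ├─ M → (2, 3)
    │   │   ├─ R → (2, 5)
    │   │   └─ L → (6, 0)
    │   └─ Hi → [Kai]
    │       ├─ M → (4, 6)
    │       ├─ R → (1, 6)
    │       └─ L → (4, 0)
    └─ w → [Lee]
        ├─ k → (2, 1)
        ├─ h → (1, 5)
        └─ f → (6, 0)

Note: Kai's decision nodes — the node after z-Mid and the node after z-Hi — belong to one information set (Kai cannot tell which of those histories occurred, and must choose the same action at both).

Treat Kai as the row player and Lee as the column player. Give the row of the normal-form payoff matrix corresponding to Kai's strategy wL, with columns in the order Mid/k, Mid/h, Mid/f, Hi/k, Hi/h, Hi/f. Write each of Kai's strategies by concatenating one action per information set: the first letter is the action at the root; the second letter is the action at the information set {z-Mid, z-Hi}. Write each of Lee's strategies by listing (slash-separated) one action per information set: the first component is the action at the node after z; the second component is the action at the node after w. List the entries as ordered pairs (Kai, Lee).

(2,1) (1,5) (6,0) (2,1) (1,5) (6,0)

vs Mid/k: Kai plays w → Lee plays k at [w] → (2, 1)
vs Mid/h: Kai plays w → Lee plays h at [w] → (1, 5)
vs Mid/f: Kai plays w → Lee plays f at [w] → (6, 0)
vs Hi/k: Kai plays w → Lee plays k at [w] → (2, 1)
vs Hi/h: Kai plays w → Lee plays h at [w] → (1, 5)
vs Hi/f: Kai plays w → Lee plays f at [w] → (6, 0)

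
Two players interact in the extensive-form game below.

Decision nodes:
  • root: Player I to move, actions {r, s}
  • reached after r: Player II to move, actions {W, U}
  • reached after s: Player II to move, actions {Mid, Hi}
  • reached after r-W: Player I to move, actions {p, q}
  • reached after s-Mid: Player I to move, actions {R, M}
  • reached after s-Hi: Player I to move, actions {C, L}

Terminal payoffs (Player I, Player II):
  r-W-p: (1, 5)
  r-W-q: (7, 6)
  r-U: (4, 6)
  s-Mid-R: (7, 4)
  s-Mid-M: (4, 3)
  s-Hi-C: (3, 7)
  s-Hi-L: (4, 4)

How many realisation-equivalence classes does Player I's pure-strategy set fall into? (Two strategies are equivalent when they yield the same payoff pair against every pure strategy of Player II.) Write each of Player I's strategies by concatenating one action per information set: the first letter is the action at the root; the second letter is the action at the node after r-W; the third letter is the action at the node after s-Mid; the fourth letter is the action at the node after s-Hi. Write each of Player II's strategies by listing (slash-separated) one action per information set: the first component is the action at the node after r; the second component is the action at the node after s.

6

Player I has 16 pure strategies: rpRC, rpRL, rpMC, rpML, rqRC, rqRL, rqMC, rqML, spRC, spRL, spMC, spML, sqRC, sqRL, sqMC, sqML. Columns: W/Mid, W/Hi, U/Mid, U/Hi.
{rpRC, rpRL, rpMC, rpML} → row (1,5) (1,5) (4,6) (4,6)
{rqRC, rqRL, rqMC, rqML} → row (7,6) (7,6) (4,6) (4,6)
{spRC, sqRC} → row (7,4) (3,7) (7,4) (3,7)
{spRL, sqRL} → row (7,4) (4,4) (7,4) (4,4)
{spMC, sqMC} → row (4,3) (3,7) (4,3) (3,7)
{spML, sqML} → row (4,3) (4,4) (4,3) (4,4)
That's 6 distinct rows out of 16 strategies.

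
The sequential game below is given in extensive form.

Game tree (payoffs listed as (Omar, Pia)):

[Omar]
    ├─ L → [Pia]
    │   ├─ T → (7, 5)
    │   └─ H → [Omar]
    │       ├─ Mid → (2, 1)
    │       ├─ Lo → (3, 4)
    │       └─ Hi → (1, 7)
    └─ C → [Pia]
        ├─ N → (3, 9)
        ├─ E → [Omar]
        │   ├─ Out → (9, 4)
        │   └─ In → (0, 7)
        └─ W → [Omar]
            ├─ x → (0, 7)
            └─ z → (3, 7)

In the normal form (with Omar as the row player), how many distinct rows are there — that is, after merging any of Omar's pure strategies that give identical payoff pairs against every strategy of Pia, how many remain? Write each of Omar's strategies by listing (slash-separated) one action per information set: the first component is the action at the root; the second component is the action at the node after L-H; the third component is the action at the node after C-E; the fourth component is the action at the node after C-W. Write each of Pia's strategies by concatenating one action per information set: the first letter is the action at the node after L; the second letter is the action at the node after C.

Omar has 24 pure strategies: L/Mid/Out/x, L/Mid/Out/z, L/Mid/In/x, L/Mid/In/z, L/Lo/Out/x, L/Lo/Out/z, L/Lo/In/x, L/Lo/In/z, L/Hi/Out/x, L/Hi/Out/z, L/Hi/In/x, L/Hi/In/z, C/Mid/Out/x, C/Mid/Out/z, C/Mid/In/x, C/Mid/In/z, C/Lo/Out/x, C/Lo/Out/z, C/Lo/In/x, C/Lo/In/z, C/Hi/Out/x, C/Hi/Out/z, C/Hi/In/x, C/Hi/In/z. Columns: TN, TE, TW, HN, HE, HW.
{L/Mid/Out/x, L/Mid/Out/z, L/Mid/In/x, L/Mid/In/z} → row (7,5) (7,5) (7,5) (2,1) (2,1) (2,1)
{L/Lo/Out/x, L/Lo/Out/z, L/Lo/In/x, L/Lo/In/z} → row (7,5) (7,5) (7,5) (3,4) (3,4) (3,4)
{L/Hi/Out/x, L/Hi/Out/z, L/Hi/In/x, L/Hi/In/z} → row (7,5) (7,5) (7,5) (1,7) (1,7) (1,7)
{C/Mid/Out/x, C/Lo/Out/x, C/Hi/Out/x} → row (3,9) (9,4) (0,7) (3,9) (9,4) (0,7)
{C/Mid/Out/z, C/Lo/Out/z, C/Hi/Out/z} → row (3,9) (9,4) (3,7) (3,9) (9,4) (3,7)
{C/Mid/In/x, C/Lo/In/x, C/Hi/In/x} → row (3,9) (0,7) (0,7) (3,9) (0,7) (0,7)
{C/Mid/In/z, C/Lo/In/z, C/Hi/In/z} → row (3,9) (0,7) (3,7) (3,9) (0,7) (3,7)
That's 7 distinct rows out of 24 strategies.

7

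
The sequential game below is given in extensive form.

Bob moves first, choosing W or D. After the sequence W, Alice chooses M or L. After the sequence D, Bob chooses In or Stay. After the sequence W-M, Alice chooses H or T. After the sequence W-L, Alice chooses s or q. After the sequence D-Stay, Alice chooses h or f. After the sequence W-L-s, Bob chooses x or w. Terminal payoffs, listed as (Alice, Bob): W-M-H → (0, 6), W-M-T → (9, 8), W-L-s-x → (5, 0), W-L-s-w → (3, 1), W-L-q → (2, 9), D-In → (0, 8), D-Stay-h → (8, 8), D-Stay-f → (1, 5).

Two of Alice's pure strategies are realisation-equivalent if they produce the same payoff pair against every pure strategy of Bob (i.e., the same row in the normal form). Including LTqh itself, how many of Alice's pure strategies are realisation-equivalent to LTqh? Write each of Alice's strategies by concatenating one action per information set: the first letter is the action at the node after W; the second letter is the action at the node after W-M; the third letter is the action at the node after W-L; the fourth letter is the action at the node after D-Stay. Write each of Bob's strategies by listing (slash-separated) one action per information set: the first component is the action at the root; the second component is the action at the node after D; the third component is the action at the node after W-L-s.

Row for LTqh (columns W/In/x, W/In/w, W/Stay/x, W/Stay/w, D/In/x, D/In/w, D/Stay/x, D/Stay/w): (2,9) (2,9) (2,9) (2,9) (0,8) (0,8) (8,8) (8,8).
Under LTqh, Alice's choice at the node after W-M can never be reached regardless of what Bob does, so varying those choices leaves every outcome unchanged.
Holding the reachable choices fixed and varying the unreachable one freely already gives 2 equivalent strategies.
No other strategy reproduces this row, so those 2 are the full class: LHqh, LTqh.

2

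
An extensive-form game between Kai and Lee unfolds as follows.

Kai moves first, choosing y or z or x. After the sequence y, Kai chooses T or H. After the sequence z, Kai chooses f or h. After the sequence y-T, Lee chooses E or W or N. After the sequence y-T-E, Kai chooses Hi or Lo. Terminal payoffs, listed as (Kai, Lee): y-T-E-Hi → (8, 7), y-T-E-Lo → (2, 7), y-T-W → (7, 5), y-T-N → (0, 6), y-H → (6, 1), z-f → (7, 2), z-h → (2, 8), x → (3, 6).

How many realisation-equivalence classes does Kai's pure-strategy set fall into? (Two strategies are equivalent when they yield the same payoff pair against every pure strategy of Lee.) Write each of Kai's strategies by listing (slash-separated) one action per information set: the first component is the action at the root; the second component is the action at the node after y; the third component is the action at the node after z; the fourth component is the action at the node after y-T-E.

Kai has 24 pure strategies: y/T/f/Hi, y/T/f/Lo, y/T/h/Hi, y/T/h/Lo, y/H/f/Hi, y/H/f/Lo, y/H/h/Hi, y/H/h/Lo, z/T/f/Hi, z/T/f/Lo, z/T/h/Hi, z/T/h/Lo, z/H/f/Hi, z/H/f/Lo, z/H/h/Hi, z/H/h/Lo, x/T/f/Hi, x/T/f/Lo, x/T/h/Hi, x/T/h/Lo, x/H/f/Hi, x/H/f/Lo, x/H/h/Hi, x/H/h/Lo. Columns: E, W, N.
{y/T/f/Hi, y/T/h/Hi} → row (8,7) (7,5) (0,6)
{y/T/f/Lo, y/T/h/Lo} → row (2,7) (7,5) (0,6)
{y/H/f/Hi, y/H/f/Lo, y/H/h/Hi, y/H/h/Lo} → row (6,1) (6,1) (6,1)
{z/T/f/Hi, z/T/f/Lo, z/H/f/Hi, z/H/f/Lo} → row (7,2) (7,2) (7,2)
{z/T/h/Hi, z/T/h/Lo, z/H/h/Hi, z/H/h/Lo} → row (2,8) (2,8) (2,8)
{x/T/f/Hi, x/T/f/Lo, x/T/h/Hi, x/T/h/Lo, x/H/f/Hi, x/H/f/Lo, x/H/h/Hi, x/H/h/Lo} → row (3,6) (3,6) (3,6)
That's 6 distinct rows out of 24 strategies.

6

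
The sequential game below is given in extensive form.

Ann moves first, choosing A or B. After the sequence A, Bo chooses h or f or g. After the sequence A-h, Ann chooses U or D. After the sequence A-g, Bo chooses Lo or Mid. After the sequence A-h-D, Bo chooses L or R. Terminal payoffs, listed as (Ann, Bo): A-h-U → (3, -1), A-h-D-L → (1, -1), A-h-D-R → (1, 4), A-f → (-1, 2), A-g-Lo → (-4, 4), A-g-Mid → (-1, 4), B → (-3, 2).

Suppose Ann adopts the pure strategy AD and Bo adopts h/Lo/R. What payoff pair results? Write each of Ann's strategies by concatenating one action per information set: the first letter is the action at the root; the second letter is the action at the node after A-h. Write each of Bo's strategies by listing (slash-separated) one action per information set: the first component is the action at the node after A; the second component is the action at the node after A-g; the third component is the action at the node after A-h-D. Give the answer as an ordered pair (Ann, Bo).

Trace the play path from the root:
  Ann plays A
  Bo plays h at [A]
  Ann plays D at [A-h]
  Bo plays R at [A-h-D]
→ terminal payoff (1, 4).
(Bo's choice at the node after A-g is never reached on this path, so it doesn't affect the outcome.)

(1, 4)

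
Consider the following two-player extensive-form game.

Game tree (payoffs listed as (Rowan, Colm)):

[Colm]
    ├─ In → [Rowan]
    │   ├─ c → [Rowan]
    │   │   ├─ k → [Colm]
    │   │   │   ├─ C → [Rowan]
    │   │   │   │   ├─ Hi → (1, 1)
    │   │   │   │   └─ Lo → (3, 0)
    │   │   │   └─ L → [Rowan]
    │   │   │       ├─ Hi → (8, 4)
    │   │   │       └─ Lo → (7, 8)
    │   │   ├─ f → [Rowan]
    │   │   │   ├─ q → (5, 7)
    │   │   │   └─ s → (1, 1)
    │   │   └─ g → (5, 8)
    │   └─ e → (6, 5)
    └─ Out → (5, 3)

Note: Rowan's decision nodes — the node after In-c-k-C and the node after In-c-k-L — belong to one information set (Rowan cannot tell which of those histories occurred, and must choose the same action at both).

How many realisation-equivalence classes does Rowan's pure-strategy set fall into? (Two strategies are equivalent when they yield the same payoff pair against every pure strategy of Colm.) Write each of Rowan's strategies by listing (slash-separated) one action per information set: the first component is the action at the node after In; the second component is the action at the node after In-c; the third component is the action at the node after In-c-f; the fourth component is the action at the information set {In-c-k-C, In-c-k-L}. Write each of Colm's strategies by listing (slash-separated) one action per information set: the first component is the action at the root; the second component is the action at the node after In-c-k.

Rowan has 24 pure strategies: c/k/q/Hi, c/k/q/Lo, c/k/s/Hi, c/k/s/Lo, c/f/q/Hi, c/f/q/Lo, c/f/s/Hi, c/f/s/Lo, c/g/q/Hi, c/g/q/Lo, c/g/s/Hi, c/g/s/Lo, e/k/q/Hi, e/k/q/Lo, e/k/s/Hi, e/k/s/Lo, e/f/q/Hi, e/f/q/Lo, e/f/s/Hi, e/f/s/Lo, e/g/q/Hi, e/g/q/Lo, e/g/s/Hi, e/g/s/Lo. Columns: In/C, In/L, Out/C, Out/L.
{c/k/q/Hi, c/k/s/Hi} → row (1,1) (8,4) (5,3) (5,3)
{c/k/q/Lo, c/k/s/Lo} → row (3,0) (7,8) (5,3) (5,3)
{c/f/q/Hi, c/f/q/Lo} → row (5,7) (5,7) (5,3) (5,3)
{c/f/s/Hi, c/f/s/Lo} → row (1,1) (1,1) (5,3) (5,3)
{c/g/q/Hi, c/g/q/Lo, c/g/s/Hi, c/g/s/Lo} → row (5,8) (5,8) (5,3) (5,3)
{e/k/q/Hi, e/k/q/Lo, e/k/s/Hi, e/k/s/Lo, e/f/q/Hi, e/f/q/Lo, e/f/s/Hi, e/f/s/Lo, e/g/q/Hi, e/g/q/Lo, e/g/s/Hi, e/g/s/Lo} → row (6,5) (6,5) (5,3) (5,3)
That's 6 distinct rows out of 24 strategies.

6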